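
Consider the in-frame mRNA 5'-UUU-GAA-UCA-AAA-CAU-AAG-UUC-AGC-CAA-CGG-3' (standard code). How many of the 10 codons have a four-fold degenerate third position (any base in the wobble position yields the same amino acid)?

Codon 1 UUU (Phe): third position 2-fold.
Codon 2 GAA (Glu): third position 2-fold.
Codon 3 UCA (Ser): third position 4-fold.
Codon 4 AAA (Lys): third position 2-fold.
Codon 5 CAU (His): third position 2-fold.
Codon 6 AAG (Lys): third position 2-fold.
Codon 7 UUC (Phe): third position 2-fold.
Codon 8 AGC (Ser): third position 2-fold.
Codon 9 CAA (Gln): third position 2-fold.
Codon 10 CGG (Arg): third position 4-fold.
Four-fold degenerate third positions: 2.

2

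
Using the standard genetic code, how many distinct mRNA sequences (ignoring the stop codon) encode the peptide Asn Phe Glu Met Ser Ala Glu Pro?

Asn: 2 codons.
Phe: 2 codons.
Glu: 2 codons.
Met: 1 codon.
Ser: 6 codons.
Ala: 4 codons.
Glu: 2 codons.
Pro: 4 codons.
2 × 2 × 2 × 1 × 6 × 4 × 2 × 4 = 1536.

1536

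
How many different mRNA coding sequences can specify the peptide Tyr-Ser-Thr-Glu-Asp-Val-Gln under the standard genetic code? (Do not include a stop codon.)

Tyr: 2 codons.
Ser: 6 codons.
Thr: 4 codons.
Glu: 2 codons.
Asp: 2 codons.
Val: 4 codons.
Gln: 2 codons.
2 × 6 × 4 × 2 × 2 × 4 × 2 = 1536.

1536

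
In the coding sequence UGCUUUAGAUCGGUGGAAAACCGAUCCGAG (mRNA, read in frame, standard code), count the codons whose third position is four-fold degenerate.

4

Codon 1 UGC (Cys): third position 2-fold.
Codon 2 UUU (Phe): third position 2-fold.
Codon 3 AGA (Arg): third position 2-fold.
Codon 4 UCG (Ser): third position 4-fold.
Codon 5 GUG (Val): third position 4-fold.
Codon 6 GAA (Glu): third position 2-fold.
Codon 7 AAC (Asn): third position 2-fold.
Codon 8 CGA (Arg): third position 4-fold.
Codon 9 UCC (Ser): third position 4-fold.
Codon 10 GAG (Glu): third position 2-fold.
Four-fold degenerate third positions: 4.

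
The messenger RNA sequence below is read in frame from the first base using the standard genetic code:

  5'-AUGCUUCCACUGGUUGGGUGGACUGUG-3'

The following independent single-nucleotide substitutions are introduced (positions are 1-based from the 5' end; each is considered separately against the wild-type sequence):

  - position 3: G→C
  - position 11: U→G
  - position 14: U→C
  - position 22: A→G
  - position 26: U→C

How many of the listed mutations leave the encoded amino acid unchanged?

Codon 1: AUG (Met) → AUC (Ile) — missense.
Codon 4: CUG (Leu) → CGG (Arg) — missense.
Codon 5: GUU (Val) → GCU (Ala) — missense.
Codon 8: ACU (Thr) → GCU (Ala) — missense.
Codon 9: GUG (Val) → GCG (Ala) — missense.
Synonymous: 0 of 5.

0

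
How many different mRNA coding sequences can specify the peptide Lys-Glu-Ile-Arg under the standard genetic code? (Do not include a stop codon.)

72

Lys: 2 codons.
Glu: 2 codons.
Ile: 3 codons.
Arg: 6 codons.
2 × 2 × 3 × 6 = 72.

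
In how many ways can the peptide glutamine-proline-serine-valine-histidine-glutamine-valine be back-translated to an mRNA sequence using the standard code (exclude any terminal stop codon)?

Gln: 2 codons.
Pro: 4 codons.
Ser: 6 codons.
Val: 4 codons.
His: 2 codons.
Gln: 2 codons.
Val: 4 codons.
2 × 4 × 6 × 4 × 2 × 2 × 4 = 3072.

3072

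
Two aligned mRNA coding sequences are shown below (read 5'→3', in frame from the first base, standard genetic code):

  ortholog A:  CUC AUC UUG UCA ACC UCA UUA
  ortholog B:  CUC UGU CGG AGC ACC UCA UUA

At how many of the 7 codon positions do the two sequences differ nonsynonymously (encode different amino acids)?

Codon 1: CUC Leu / CUC Leu — identical.
Codon 2: AUC Ile / UGU Cys — nonsynonymous.
Codon 3: UUG Leu / CGG Arg — nonsynonymous.
Codon 4: UCA Ser / AGC Ser — synonymous.
Codon 5: ACC Thr / ACC Thr — identical.
Codon 6: UCA Ser / UCA Ser — identical.
Codon 7: UUA Leu / UUA Leu — identical.
Nonsynonymous differences: 2.

2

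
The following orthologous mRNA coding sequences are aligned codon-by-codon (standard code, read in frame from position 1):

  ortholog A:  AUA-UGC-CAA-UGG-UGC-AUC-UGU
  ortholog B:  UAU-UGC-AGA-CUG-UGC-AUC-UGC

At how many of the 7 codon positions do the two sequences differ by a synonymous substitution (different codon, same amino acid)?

Codon 1: AUA Ile / UAU Tyr — nonsynonymous.
Codon 2: UGC Cys / UGC Cys — identical.
Codon 3: CAA Gln / AGA Arg — nonsynonymous.
Codon 4: UGG Trp / CUG Leu — nonsynonymous.
Codon 5: UGC Cys / UGC Cys — identical.
Codon 6: AUC Ile / AUC Ile — identical.
Codon 7: UGU Cys / UGC Cys — synonymous.
Synonymous differences: 1.

1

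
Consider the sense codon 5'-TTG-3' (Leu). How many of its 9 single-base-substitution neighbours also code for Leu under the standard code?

Position 1: CTG → 1 synonymous.
Position 2: none → 0 synonymous.
Position 3: TTA → 1 synonymous.
Total: 1 + 0 + 1 = 2.

2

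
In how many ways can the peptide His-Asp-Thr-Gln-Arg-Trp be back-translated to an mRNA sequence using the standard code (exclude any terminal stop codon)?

192

His: 2 codons.
Asp: 2 codons.
Thr: 4 codons.
Gln: 2 codons.
Arg: 6 codons.
Trp: 1 codon.
2 × 2 × 4 × 2 × 6 × 1 = 192.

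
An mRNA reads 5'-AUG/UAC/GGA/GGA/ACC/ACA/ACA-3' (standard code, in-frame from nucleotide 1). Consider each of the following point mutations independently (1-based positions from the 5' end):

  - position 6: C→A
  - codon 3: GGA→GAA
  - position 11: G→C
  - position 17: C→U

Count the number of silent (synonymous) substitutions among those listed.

0

Codon 2: UAC (Tyr) → UAA (Stop) — nonsense.
Codon 3: GGA (Gly) → GAA (Glu) — missense.
Codon 4: GGA (Gly) → GCA (Ala) — missense.
Codon 6: ACA (Thr) → AUA (Ile) — missense.
Synonymous: 0 of 4.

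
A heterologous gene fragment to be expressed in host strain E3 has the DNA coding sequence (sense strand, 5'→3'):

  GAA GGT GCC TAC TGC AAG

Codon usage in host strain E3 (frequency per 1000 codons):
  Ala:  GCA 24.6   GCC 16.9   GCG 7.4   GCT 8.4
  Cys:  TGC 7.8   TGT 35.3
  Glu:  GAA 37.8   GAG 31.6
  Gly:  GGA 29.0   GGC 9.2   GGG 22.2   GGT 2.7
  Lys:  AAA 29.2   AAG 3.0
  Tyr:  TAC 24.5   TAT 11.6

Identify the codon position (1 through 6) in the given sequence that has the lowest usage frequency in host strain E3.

2

Codon 1 GAA (Glu): 37.8 per 1000.
Codon 2 GGT (Gly): 2.7 per 1000.
Codon 3 GCC (Ala): 16.9 per 1000.
Codon 4 TAC (Tyr): 24.5 per 1000.
Codon 5 TGC (Cys): 7.8 per 1000.
Codon 6 AAG (Lys): 3.0 per 1000.
Lowest frequency is 2.7 at codon 2.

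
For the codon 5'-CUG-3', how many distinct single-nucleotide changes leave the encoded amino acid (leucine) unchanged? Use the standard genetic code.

Position 1: UUG → 1 synonymous.
Position 2: none → 0 synonymous.
Position 3: CUU, CUC, CUA → 3 synonymous.
Total: 1 + 0 + 3 = 4.

4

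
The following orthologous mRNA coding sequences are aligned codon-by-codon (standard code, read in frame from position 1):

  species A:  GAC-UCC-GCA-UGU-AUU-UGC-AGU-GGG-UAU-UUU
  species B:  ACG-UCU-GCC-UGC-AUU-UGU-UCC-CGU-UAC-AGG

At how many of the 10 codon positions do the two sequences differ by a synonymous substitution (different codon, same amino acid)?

Codon 1: GAC Asp / ACG Thr — nonsynonymous.
Codon 2: UCC Ser / UCU Ser — synonymous.
Codon 3: GCA Ala / GCC Ala — synonymous.
Codon 4: UGU Cys / UGC Cys — synonymous.
Codon 5: AUU Ile / AUU Ile — identical.
Codon 6: UGC Cys / UGU Cys — synonymous.
Codon 7: AGU Ser / UCC Ser — synonymous.
Codon 8: GGG Gly / CGU Arg — nonsynonymous.
Codon 9: UAU Tyr / UAC Tyr — synonymous.
Codon 10: UUU Phe / AGG Arg — nonsynonymous.
Synonymous differences: 6.

6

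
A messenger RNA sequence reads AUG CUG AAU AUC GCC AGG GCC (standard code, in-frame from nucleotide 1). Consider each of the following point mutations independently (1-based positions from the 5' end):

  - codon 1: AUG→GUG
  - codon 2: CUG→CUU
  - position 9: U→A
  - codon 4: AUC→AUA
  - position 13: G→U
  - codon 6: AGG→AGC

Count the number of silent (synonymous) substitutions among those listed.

Codon 1: AUG (Met) → GUG (Val) — missense.
Codon 2: CUG (Leu) → CUU (Leu) — synonymous.
Codon 3: AAU (Asn) → AAA (Lys) — missense.
Codon 4: AUC (Ile) → AUA (Ile) — synonymous.
Codon 5: GCC (Ala) → UCC (Ser) — missense.
Codon 6: AGG (Arg) → AGC (Ser) — missense.
Synonymous: 2 of 6.

2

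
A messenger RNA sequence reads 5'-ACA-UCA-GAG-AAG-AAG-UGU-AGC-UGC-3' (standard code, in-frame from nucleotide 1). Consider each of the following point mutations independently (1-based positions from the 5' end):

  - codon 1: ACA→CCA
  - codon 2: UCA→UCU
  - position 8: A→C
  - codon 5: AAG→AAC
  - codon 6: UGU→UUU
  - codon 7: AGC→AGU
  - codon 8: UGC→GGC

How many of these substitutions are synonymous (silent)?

2

Codon 1: ACA (Thr) → CCA (Pro) — missense.
Codon 2: UCA (Ser) → UCU (Ser) — synonymous.
Codon 3: GAG (Glu) → GCG (Ala) — missense.
Codon 5: AAG (Lys) → AAC (Asn) — missense.
Codon 6: UGU (Cys) → UUU (Phe) — missense.
Codon 7: AGC (Ser) → AGU (Ser) — synonymous.
Codon 8: UGC (Cys) → GGC (Gly) — missense.
Synonymous: 2 of 7.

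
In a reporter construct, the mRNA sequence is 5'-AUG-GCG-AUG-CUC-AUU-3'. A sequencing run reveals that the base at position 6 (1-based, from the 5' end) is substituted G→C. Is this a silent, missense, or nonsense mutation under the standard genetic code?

Position 6 falls in codon 2: GCG → Ala.
After the substitution the codon is GCC → Ala.
Both encode Ala, so the change is synonymous.

silent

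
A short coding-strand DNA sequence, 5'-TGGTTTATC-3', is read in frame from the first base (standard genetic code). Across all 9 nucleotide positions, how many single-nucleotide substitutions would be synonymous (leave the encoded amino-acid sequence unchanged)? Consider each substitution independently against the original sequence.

3

Codon 1 (TGG, Trp): 0 synonymous substitutions.
Codon 2 (TTT, Phe): 1 synonymous substitution.
Codon 3 (ATC, Ile): 2 synonymous substitutions.
Total: 0 + 1 + 2 = 3.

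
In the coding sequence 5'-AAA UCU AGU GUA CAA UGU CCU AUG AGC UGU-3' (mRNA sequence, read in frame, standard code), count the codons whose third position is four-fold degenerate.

3

Codon 1 AAA (Lys): third position 2-fold.
Codon 2 UCU (Ser): third position 4-fold.
Codon 3 AGU (Ser): third position 2-fold.
Codon 4 GUA (Val): third position 4-fold.
Codon 5 CAA (Gln): third position 2-fold.
Codon 6 UGU (Cys): third position 2-fold.
Codon 7 CCU (Pro): third position 4-fold.
Codon 8 AUG (Met): third position 1-fold.
Codon 9 AGC (Ser): third position 2-fold.
Codon 10 UGU (Cys): third position 2-fold.
Four-fold degenerate third positions: 3.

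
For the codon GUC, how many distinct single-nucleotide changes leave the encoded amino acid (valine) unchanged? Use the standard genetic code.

Position 1: none → 0 synonymous.
Position 2: none → 0 synonymous.
Position 3: GUU, GUA, GUG → 3 synonymous.
Total: 0 + 0 + 3 = 3.

3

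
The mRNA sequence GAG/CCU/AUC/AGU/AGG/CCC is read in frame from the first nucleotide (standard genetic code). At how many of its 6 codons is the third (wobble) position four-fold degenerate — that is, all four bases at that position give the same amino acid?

2

Codon 1 GAG (Glu): third position 2-fold.
Codon 2 CCU (Pro): third position 4-fold.
Codon 3 AUC (Ile): third position 3-fold.
Codon 4 AGU (Ser): third position 2-fold.
Codon 5 AGG (Arg): third position 2-fold.
Codon 6 CCC (Pro): third position 4-fold.
Four-fold degenerate third positions: 2.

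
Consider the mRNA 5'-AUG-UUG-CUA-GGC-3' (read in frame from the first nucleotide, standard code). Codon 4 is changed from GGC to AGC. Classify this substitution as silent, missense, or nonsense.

missense

Position 10 falls in codon 4: GGC → Gly.
After the substitution the codon is AGC → Ser.
Gly ≠ Ser, so this is a missense mutation.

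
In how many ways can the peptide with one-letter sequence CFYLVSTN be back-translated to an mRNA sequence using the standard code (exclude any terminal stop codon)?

9216

Cys: 2 codons.
Phe: 2 codons.
Tyr: 2 codons.
Leu: 6 codons.
Val: 4 codons.
Ser: 6 codons.
Thr: 4 codons.
Asn: 2 codons.
2 × 2 × 2 × 6 × 4 × 6 × 4 × 2 = 9216.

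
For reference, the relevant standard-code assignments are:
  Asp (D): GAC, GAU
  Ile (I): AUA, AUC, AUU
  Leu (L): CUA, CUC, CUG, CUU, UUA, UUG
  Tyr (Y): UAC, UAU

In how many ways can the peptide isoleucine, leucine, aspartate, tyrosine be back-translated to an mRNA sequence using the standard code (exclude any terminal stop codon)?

Ile: 3 codons.
Leu: 6 codons.
Asp: 2 codons.
Tyr: 2 codons.
3 × 6 × 2 × 2 = 72.

72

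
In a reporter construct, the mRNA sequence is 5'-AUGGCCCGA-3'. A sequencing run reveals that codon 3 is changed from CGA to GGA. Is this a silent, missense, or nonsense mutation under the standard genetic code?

Position 7 falls in codon 3: CGA → Arg.
After the substitution the codon is GGA → Gly.
Arg ≠ Gly, so this is a missense mutation.

missense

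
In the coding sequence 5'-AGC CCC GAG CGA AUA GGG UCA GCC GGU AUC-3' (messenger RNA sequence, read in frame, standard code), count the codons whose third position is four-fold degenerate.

6

Codon 1 AGC (Ser): third position 2-fold.
Codon 2 CCC (Pro): third position 4-fold.
Codon 3 GAG (Glu): third position 2-fold.
Codon 4 CGA (Arg): third position 4-fold.
Codon 5 AUA (Ile): third position 3-fold.
Codon 6 GGG (Gly): third position 4-fold.
Codon 7 UCA (Ser): third position 4-fold.
Codon 8 GCC (Ala): third position 4-fold.
Codon 9 GGU (Gly): third position 4-fold.
Codon 10 AUC (Ile): third position 3-fold.
Four-fold degenerate third positions: 6.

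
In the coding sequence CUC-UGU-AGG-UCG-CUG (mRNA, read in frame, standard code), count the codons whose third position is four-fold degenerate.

Codon 1 CUC (Leu): third position 4-fold.
Codon 2 UGU (Cys): third position 2-fold.
Codon 3 AGG (Arg): third position 2-fold.
Codon 4 UCG (Ser): third position 4-fold.
Codon 5 CUG (Leu): third position 4-fold.
Four-fold degenerate third positions: 3.

3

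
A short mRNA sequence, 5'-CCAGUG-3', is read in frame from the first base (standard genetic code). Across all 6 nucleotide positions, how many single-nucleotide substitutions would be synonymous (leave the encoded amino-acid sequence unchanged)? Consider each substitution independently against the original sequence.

6

Codon 1 (CCA, Pro): 3 synonymous substitutions.
Codon 2 (GUG, Val): 3 synonymous substitutions.
Total: 3 + 3 = 6.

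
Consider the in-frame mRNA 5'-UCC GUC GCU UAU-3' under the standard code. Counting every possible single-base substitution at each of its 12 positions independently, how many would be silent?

Codon 1 (UCC, Ser): 3 synonymous substitutions.
Codon 2 (GUC, Val): 3 synonymous substitutions.
Codon 3 (GCU, Ala): 3 synonymous substitutions.
Codon 4 (UAU, Tyr): 1 synonymous substitution.
Total: 3 + 3 + 3 + 1 = 10.

10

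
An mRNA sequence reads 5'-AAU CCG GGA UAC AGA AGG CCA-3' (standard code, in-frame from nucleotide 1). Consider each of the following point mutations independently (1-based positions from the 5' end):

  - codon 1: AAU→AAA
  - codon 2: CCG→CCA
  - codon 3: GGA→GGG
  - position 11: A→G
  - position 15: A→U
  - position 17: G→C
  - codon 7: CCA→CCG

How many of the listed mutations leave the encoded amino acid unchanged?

3

Codon 1: AAU (Asn) → AAA (Lys) — missense.
Codon 2: CCG (Pro) → CCA (Pro) — synonymous.
Codon 3: GGA (Gly) → GGG (Gly) — synonymous.
Codon 4: UAC (Tyr) → UGC (Cys) — missense.
Codon 5: AGA (Arg) → AGU (Ser) — missense.
Codon 6: AGG (Arg) → ACG (Thr) — missense.
Codon 7: CCA (Pro) → CCG (Pro) — synonymous.
Synonymous: 3 of 7.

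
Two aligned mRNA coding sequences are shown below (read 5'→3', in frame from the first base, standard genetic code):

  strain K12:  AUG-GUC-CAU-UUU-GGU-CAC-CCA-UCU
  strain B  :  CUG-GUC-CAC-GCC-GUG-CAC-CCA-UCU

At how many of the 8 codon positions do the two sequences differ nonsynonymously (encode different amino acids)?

3

Codon 1: AUG Met / CUG Leu — nonsynonymous.
Codon 2: GUC Val / GUC Val — identical.
Codon 3: CAU His / CAC His — synonymous.
Codon 4: UUU Phe / GCC Ala — nonsynonymous.
Codon 5: GGU Gly / GUG Val — nonsynonymous.
Codon 6: CAC His / CAC His — identical.
Codon 7: CCA Pro / CCA Pro — identical.
Codon 8: UCU Ser / UCU Ser — identical.
Nonsynonymous differences: 3.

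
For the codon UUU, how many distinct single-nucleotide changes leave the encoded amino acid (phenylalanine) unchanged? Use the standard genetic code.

1

Position 1: none → 0 synonymous.
Position 2: none → 0 synonymous.
Position 3: UUC → 1 synonymous.
Total: 0 + 0 + 1 = 1.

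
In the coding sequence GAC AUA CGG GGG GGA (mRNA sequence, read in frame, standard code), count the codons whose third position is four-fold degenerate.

Codon 1 GAC (Asp): third position 2-fold.
Codon 2 AUA (Ile): third position 3-fold.
Codon 3 CGG (Arg): third position 4-fold.
Codon 4 GGG (Gly): third position 4-fold.
Codon 5 GGA (Gly): third position 4-fold.
Four-fold degenerate third positions: 3.

3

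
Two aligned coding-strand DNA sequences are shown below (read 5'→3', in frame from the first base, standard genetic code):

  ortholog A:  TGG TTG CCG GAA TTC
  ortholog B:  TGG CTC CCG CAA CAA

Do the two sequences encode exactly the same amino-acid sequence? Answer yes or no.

Codon 1: TGG Trp / TGG Trp — identical.
Codon 2: TTG Leu / CTC Leu — synonymous.
Codon 3: CCG Pro / CCG Pro — identical.
Codon 4: GAA Glu / CAA Gln — nonsynonymous.
Codon 5: TTC Phe / CAA Gln — nonsynonymous.
Nonsynonymous differences: 2 → different protein.

no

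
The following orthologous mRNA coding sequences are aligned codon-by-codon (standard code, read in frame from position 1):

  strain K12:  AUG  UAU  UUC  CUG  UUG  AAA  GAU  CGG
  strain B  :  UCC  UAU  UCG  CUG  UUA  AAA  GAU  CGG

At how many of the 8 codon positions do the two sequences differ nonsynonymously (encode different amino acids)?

2

Codon 1: AUG Met / UCC Ser — nonsynonymous.
Codon 2: UAU Tyr / UAU Tyr — identical.
Codon 3: UUC Phe / UCG Ser — nonsynonymous.
Codon 4: CUG Leu / CUG Leu — identical.
Codon 5: UUG Leu / UUA Leu — synonymous.
Codon 6: AAA Lys / AAA Lys — identical.
Codon 7: GAU Asp / GAU Asp — identical.
Codon 8: CGG Arg / CGG Arg — identical.
Nonsynonymous differences: 2.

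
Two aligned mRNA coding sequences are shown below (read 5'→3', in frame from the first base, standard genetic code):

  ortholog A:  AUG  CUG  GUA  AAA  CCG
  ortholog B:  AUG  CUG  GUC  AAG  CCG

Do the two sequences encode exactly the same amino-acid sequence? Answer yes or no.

yes

Codon 1: AUG Met / AUG Met — identical.
Codon 2: CUG Leu / CUG Leu — identical.
Codon 3: GUA Val / GUC Val — synonymous.
Codon 4: AAA Lys / AAG Lys — synonymous.
Codon 5: CCG Pro / CCG Pro — identical.
Nonsynonymous differences: 0 → same protein.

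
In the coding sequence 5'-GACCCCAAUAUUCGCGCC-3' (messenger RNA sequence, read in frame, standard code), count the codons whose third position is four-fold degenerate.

Codon 1 GAC (Asp): third position 2-fold.
Codon 2 CCC (Pro): third position 4-fold.
Codon 3 AAU (Asn): third position 2-fold.
Codon 4 AUU (Ile): third position 3-fold.
Codon 5 CGC (Arg): third position 4-fold.
Codon 6 GCC (Ala): third position 4-fold.
Four-fold degenerate third positions: 3.

3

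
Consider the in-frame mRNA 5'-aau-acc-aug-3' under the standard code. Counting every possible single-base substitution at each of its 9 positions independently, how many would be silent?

Codon 1 (AAU, Asn): 1 synonymous substitution.
Codon 2 (ACC, Thr): 3 synonymous substitutions.
Codon 3 (AUG, Met): 0 synonymous substitutions.
Total: 1 + 3 + 0 = 4.

4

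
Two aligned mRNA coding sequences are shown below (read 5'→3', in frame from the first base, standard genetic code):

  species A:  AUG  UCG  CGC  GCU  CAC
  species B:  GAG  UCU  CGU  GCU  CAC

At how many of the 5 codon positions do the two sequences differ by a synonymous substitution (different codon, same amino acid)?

2

Codon 1: AUG Met / GAG Glu — nonsynonymous.
Codon 2: UCG Ser / UCU Ser — synonymous.
Codon 3: CGC Arg / CGU Arg — synonymous.
Codon 4: GCU Ala / GCU Ala — identical.
Codon 5: CAC His / CAC His — identical.
Synonymous differences: 2.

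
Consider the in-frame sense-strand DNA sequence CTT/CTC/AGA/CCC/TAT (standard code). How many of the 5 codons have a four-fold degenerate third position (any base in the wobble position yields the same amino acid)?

3

Codon 1 CTT (Leu): third position 4-fold.
Codon 2 CTC (Leu): third position 4-fold.
Codon 3 AGA (Arg): third position 2-fold.
Codon 4 CCC (Pro): third position 4-fold.
Codon 5 TAT (Tyr): third position 2-fold.
Four-fold degenerate third positions: 3.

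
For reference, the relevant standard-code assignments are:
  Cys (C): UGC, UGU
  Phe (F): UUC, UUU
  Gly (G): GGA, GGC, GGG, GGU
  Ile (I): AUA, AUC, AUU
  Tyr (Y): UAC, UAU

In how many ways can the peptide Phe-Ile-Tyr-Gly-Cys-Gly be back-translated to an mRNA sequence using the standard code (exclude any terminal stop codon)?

Phe: 2 codons.
Ile: 3 codons.
Tyr: 2 codons.
Gly: 4 codons.
Cys: 2 codons.
Gly: 4 codons.
2 × 3 × 2 × 4 × 2 × 4 = 384.

384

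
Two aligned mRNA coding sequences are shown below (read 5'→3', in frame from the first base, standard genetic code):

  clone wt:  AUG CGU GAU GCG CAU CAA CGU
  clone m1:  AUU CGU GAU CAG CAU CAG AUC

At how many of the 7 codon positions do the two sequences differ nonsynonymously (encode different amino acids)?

3

Codon 1: AUG Met / AUU Ile — nonsynonymous.
Codon 2: CGU Arg / CGU Arg — identical.
Codon 3: GAU Asp / GAU Asp — identical.
Codon 4: GCG Ala / CAG Gln — nonsynonymous.
Codon 5: CAU His / CAU His — identical.
Codon 6: CAA Gln / CAG Gln — synonymous.
Codon 7: CGU Arg / AUC Ile — nonsynonymous.
Nonsynonymous differences: 3.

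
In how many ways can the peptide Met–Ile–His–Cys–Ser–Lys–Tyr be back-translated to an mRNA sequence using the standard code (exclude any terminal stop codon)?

Met: 1 codon.
Ile: 3 codons.
His: 2 codons.
Cys: 2 codons.
Ser: 6 codons.
Lys: 2 codons.
Tyr: 2 codons.
1 × 3 × 2 × 2 × 6 × 2 × 2 = 288.

288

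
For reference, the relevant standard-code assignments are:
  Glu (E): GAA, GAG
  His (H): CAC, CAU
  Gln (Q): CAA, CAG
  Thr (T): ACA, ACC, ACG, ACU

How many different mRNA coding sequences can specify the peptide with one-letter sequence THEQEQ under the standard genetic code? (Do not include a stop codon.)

128

Thr: 4 codons.
His: 2 codons.
Glu: 2 codons.
Gln: 2 codons.
Glu: 2 codons.
Gln: 2 codons.
4 × 2 × 2 × 2 × 2 × 2 = 128.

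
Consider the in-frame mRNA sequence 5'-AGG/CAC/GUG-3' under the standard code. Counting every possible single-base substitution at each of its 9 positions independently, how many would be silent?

Codon 1 (AGG, Arg): 2 synonymous substitutions.
Codon 2 (CAC, His): 1 synonymous substitution.
Codon 3 (GUG, Val): 3 synonymous substitutions.
Total: 2 + 1 + 3 = 6.

6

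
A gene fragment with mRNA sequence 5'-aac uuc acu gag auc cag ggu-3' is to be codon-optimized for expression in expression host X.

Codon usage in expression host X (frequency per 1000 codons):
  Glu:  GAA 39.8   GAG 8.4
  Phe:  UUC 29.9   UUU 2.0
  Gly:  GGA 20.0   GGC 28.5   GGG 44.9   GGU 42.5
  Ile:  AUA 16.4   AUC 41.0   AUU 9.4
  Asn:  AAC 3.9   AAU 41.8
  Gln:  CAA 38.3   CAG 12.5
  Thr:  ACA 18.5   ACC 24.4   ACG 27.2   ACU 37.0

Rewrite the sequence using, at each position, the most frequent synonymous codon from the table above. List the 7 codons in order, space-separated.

AAU UUC ACU GAA AUC CAA GGG

Codon 1 (Asn): best is AAU at 41.8.
Codon 2 (Phe): best is UUC at 29.9.
Codon 3 (Thr): best is ACU at 37.0.
Codon 4 (Glu): best is GAA at 39.8.
Codon 5 (Ile): best is AUC at 41.0.
Codon 6 (Gln): best is CAA at 38.3.
Codon 7 (Gly): best is GGG at 44.9.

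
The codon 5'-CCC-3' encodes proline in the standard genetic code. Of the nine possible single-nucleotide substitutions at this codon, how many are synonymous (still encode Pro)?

Position 1: none → 0 synonymous.
Position 2: none → 0 synonymous.
Position 3: CCT, CCA, CCG → 3 synonymous.
Total: 0 + 0 + 3 = 3.

3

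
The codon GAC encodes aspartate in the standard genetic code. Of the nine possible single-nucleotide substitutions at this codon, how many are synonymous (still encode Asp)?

Position 1: none → 0 synonymous.
Position 2: none → 0 synonymous.
Position 3: GAT → 1 synonymous.
Total: 0 + 0 + 1 = 1.

1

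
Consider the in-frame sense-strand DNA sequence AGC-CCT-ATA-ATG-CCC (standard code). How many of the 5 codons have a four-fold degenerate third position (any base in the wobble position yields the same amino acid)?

Codon 1 AGC (Ser): third position 2-fold.
Codon 2 CCT (Pro): third position 4-fold.
Codon 3 ATA (Ile): third position 3-fold.
Codon 4 ATG (Met): third position 1-fold.
Codon 5 CCC (Pro): third position 4-fold.
Four-fold degenerate third positions: 2.

2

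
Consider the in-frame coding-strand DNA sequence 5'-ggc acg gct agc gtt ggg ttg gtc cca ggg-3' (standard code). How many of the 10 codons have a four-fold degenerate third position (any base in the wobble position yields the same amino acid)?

Codon 1 GGC (Gly): third position 4-fold.
Codon 2 ACG (Thr): third position 4-fold.
Codon 3 GCT (Ala): third position 4-fold.
Codon 4 AGC (Ser): third position 2-fold.
Codon 5 GTT (Val): third position 4-fold.
Codon 6 GGG (Gly): third position 4-fold.
Codon 7 TTG (Leu): third position 2-fold.
Codon 8 GTC (Val): third position 4-fold.
Codon 9 CCA (Pro): third position 4-fold.
Codon 10 GGG (Gly): third position 4-fold.
Four-fold degenerate third positions: 8.

8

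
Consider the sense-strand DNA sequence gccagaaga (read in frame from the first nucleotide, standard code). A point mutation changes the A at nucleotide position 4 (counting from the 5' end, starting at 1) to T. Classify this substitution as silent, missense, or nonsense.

nonsense

Position 4 falls in codon 2: AGA → Arg.
After the substitution the codon is TGA → Stop.
The new codon is a stop codon, so this is a nonsense mutation.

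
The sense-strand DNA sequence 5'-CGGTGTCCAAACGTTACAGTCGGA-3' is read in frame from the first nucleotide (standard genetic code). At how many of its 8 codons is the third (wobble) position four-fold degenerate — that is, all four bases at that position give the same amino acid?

Codon 1 CGG (Arg): third position 4-fold.
Codon 2 TGT (Cys): third position 2-fold.
Codon 3 CCA (Pro): third position 4-fold.
Codon 4 AAC (Asn): third position 2-fold.
Codon 5 GTT (Val): third position 4-fold.
Codon 6 ACA (Thr): third position 4-fold.
Codon 7 GTC (Val): third position 4-fold.
Codon 8 GGA (Gly): third position 4-fold.
Four-fold degenerate third positions: 6.

6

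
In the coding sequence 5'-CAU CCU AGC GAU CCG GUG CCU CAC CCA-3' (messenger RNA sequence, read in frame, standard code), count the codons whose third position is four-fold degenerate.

Codon 1 CAU (His): third position 2-fold.
Codon 2 CCU (Pro): third position 4-fold.
Codon 3 AGC (Ser): third position 2-fold.
Codon 4 GAU (Asp): third position 2-fold.
Codon 5 CCG (Pro): third position 4-fold.
Codon 6 GUG (Val): third position 4-fold.
Codon 7 CCU (Pro): third position 4-fold.
Codon 8 CAC (His): third position 2-fold.
Codon 9 CCA (Pro): third position 4-fold.
Four-fold degenerate third positions: 5.

5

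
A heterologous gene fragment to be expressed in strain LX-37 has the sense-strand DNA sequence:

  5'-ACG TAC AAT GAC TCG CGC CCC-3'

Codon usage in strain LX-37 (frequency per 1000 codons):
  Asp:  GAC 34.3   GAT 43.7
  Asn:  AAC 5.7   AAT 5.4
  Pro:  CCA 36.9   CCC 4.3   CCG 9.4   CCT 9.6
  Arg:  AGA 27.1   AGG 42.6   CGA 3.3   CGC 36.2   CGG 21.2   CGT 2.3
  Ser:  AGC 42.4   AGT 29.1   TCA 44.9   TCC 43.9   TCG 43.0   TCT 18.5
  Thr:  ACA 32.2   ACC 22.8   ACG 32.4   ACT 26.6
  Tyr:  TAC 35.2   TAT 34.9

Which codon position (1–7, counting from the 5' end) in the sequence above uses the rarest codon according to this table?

7

Codon 1 ACG (Thr): 32.4 per 1000.
Codon 2 TAC (Tyr): 35.2 per 1000.
Codon 3 AAT (Asn): 5.4 per 1000.
Codon 4 GAC (Asp): 34.3 per 1000.
Codon 5 TCG (Ser): 43.0 per 1000.
Codon 6 CGC (Arg): 36.2 per 1000.
Codon 7 CCC (Pro): 4.3 per 1000.
Lowest frequency is 4.3 at codon 7.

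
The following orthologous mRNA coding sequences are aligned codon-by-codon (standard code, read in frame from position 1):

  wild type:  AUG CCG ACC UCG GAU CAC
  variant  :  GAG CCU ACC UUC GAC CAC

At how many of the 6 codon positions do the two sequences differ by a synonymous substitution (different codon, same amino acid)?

2

Codon 1: AUG Met / GAG Glu — nonsynonymous.
Codon 2: CCG Pro / CCU Pro — synonymous.
Codon 3: ACC Thr / ACC Thr — identical.
Codon 4: UCG Ser / UUC Phe — nonsynonymous.
Codon 5: GAU Asp / GAC Asp — synonymous.
Codon 6: CAC His / CAC His — identical.
Synonymous differences: 2.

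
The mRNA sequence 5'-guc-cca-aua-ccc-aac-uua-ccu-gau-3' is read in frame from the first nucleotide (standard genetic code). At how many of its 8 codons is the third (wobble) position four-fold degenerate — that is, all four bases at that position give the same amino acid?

Codon 1 GUC (Val): third position 4-fold.
Codon 2 CCA (Pro): third position 4-fold.
Codon 3 AUA (Ile): third position 3-fold.
Codon 4 CCC (Pro): third position 4-fold.
Codon 5 AAC (Asn): third position 2-fold.
Codon 6 UUA (Leu): third position 2-fold.
Codon 7 CCU (Pro): third position 4-fold.
Codon 8 GAU (Asp): third position 2-fold.
Four-fold degenerate third positions: 4.

4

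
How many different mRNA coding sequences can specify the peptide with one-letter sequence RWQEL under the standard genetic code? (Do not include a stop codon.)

Arg: 6 codons.
Trp: 1 codon.
Gln: 2 codons.
Glu: 2 codons.
Leu: 6 codons.
6 × 1 × 2 × 2 × 6 = 144.

144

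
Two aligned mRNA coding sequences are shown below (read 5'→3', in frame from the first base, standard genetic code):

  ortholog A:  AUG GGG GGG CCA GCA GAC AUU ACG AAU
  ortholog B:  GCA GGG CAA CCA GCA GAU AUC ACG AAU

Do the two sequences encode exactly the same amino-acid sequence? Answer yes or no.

Codon 1: AUG Met / GCA Ala — nonsynonymous.
Codon 2: GGG Gly / GGG Gly — identical.
Codon 3: GGG Gly / CAA Gln — nonsynonymous.
Codon 4: CCA Pro / CCA Pro — identical.
Codon 5: GCA Ala / GCA Ala — identical.
Codon 6: GAC Asp / GAU Asp — synonymous.
Codon 7: AUU Ile / AUC Ile — synonymous.
Codon 8: ACG Thr / ACG Thr — identical.
Codon 9: AAU Asn / AAU Asn — identical.
Nonsynonymous differences: 2 → different protein.

no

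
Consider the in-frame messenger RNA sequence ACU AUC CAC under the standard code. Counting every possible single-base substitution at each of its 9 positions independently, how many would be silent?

Codon 1 (ACU, Thr): 3 synonymous substitutions.
Codon 2 (AUC, Ile): 2 synonymous substitutions.
Codon 3 (CAC, His): 1 synonymous substitution.
Total: 3 + 2 + 1 = 6.

6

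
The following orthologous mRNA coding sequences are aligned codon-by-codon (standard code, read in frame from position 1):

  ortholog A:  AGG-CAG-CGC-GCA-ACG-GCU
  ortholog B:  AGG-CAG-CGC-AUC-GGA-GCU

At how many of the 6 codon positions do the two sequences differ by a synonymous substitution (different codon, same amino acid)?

Codon 1: AGG Arg / AGG Arg — identical.
Codon 2: CAG Gln / CAG Gln — identical.
Codon 3: CGC Arg / CGC Arg — identical.
Codon 4: GCA Ala / AUC Ile — nonsynonymous.
Codon 5: ACG Thr / GGA Gly — nonsynonymous.
Codon 6: GCU Ala / GCU Ala — identical.
Synonymous differences: 0.

0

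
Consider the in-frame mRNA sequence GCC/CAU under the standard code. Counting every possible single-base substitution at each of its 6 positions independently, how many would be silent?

Codon 1 (GCC, Ala): 3 synonymous substitutions.
Codon 2 (CAU, His): 1 synonymous substitution.
Total: 3 + 1 = 4.

4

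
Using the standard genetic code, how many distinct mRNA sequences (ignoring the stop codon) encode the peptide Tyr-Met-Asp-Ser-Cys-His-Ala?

Tyr: 2 codons.
Met: 1 codon.
Asp: 2 codons.
Ser: 6 codons.
Cys: 2 codons.
His: 2 codons.
Ala: 4 codons.
2 × 1 × 2 × 6 × 2 × 2 × 4 = 384.

384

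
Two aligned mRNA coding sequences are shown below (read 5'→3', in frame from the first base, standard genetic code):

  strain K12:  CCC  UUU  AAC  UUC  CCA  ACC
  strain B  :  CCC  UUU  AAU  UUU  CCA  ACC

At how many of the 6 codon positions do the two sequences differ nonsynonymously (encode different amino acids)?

0

Codon 1: CCC Pro / CCC Pro — identical.
Codon 2: UUU Phe / UUU Phe — identical.
Codon 3: AAC Asn / AAU Asn — synonymous.
Codon 4: UUC Phe / UUU Phe — synonymous.
Codon 5: CCA Pro / CCA Pro — identical.
Codon 6: ACC Thr / ACC Thr — identical.
Nonsynonymous differences: 0.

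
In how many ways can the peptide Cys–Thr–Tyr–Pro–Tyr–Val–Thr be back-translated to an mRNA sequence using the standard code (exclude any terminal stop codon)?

Cys: 2 codons.
Thr: 4 codons.
Tyr: 2 codons.
Pro: 4 codons.
Tyr: 2 codons.
Val: 4 codons.
Thr: 4 codons.
2 × 4 × 2 × 4 × 2 × 4 × 4 = 2048.

2048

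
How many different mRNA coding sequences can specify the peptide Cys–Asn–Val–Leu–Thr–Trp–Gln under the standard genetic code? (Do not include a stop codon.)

Cys: 2 codons.
Asn: 2 codons.
Val: 4 codons.
Leu: 6 codons.
Thr: 4 codons.
Trp: 1 codon.
Gln: 2 codons.
2 × 2 × 4 × 6 × 4 × 1 × 2 = 768.

768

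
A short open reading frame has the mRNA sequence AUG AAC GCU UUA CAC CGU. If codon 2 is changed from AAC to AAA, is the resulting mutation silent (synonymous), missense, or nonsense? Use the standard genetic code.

Position 6 falls in codon 2: AAC → Asn.
After the substitution the codon is AAA → Lys.
Asn ≠ Lys, so this is a missense mutation.

missense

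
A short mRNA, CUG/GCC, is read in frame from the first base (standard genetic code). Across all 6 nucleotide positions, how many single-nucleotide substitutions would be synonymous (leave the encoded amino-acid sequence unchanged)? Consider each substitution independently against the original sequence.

Codon 1 (CUG, Leu): 4 synonymous substitutions.
Codon 2 (GCC, Ala): 3 synonymous substitutions.
Total: 4 + 3 = 7.

7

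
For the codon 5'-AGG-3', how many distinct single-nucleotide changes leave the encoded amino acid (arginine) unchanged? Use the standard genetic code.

Position 1: CGG → 1 synonymous.
Position 2: none → 0 synonymous.
Position 3: AGA → 1 synonymous.
Total: 1 + 0 + 1 = 2.

2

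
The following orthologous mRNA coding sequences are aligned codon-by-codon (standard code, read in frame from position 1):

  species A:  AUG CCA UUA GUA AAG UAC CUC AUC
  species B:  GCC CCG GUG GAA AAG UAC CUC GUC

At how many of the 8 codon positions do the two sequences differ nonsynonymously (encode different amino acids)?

Codon 1: AUG Met / GCC Ala — nonsynonymous.
Codon 2: CCA Pro / CCG Pro — synonymous.
Codon 3: UUA Leu / GUG Val — nonsynonymous.
Codon 4: GUA Val / GAA Glu — nonsynonymous.
Codon 5: AAG Lys / AAG Lys — identical.
Codon 6: UAC Tyr / UAC Tyr — identical.
Codon 7: CUC Leu / CUC Leu — identical.
Codon 8: AUC Ile / GUC Val — nonsynonymous.
Nonsynonymous differences: 4.

4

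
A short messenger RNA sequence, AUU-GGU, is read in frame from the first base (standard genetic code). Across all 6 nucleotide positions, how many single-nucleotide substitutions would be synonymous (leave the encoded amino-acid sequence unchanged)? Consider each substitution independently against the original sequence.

5

Codon 1 (AUU, Ile): 2 synonymous substitutions.
Codon 2 (GGU, Gly): 3 synonymous substitutions.
Total: 2 + 3 = 5.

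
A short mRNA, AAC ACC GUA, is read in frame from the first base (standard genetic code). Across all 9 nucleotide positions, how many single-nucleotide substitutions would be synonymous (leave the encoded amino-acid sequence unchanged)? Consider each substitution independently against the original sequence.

Codon 1 (AAC, Asn): 1 synonymous substitution.
Codon 2 (ACC, Thr): 3 synonymous substitutions.
Codon 3 (GUA, Val): 3 synonymous substitutions.
Total: 1 + 3 + 3 = 7.

7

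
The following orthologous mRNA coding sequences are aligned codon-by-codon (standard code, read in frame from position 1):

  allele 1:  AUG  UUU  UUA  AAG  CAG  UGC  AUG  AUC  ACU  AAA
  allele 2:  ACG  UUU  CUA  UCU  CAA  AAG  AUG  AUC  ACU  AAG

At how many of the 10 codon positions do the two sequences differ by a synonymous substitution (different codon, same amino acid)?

3

Codon 1: AUG Met / ACG Thr — nonsynonymous.
Codon 2: UUU Phe / UUU Phe — identical.
Codon 3: UUA Leu / CUA Leu — synonymous.
Codon 4: AAG Lys / UCU Ser — nonsynonymous.
Codon 5: CAG Gln / CAA Gln — synonymous.
Codon 6: UGC Cys / AAG Lys — nonsynonymous.
Codon 7: AUG Met / AUG Met — identical.
Codon 8: AUC Ile / AUC Ile — identical.
Codon 9: ACU Thr / ACU Thr — identical.
Codon 10: AAA Lys / AAG Lys — synonymous.
Synonymous differences: 3.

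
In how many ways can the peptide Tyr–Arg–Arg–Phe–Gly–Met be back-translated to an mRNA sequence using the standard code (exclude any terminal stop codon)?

576

Tyr: 2 codons.
Arg: 6 codons.
Arg: 6 codons.
Phe: 2 codons.
Gly: 4 codons.
Met: 1 codon.
2 × 6 × 6 × 2 × 4 × 1 = 576.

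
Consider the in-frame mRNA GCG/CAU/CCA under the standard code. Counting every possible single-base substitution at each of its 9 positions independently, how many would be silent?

Codon 1 (GCG, Ala): 3 synonymous substitutions.
Codon 2 (CAU, His): 1 synonymous substitution.
Codon 3 (CCA, Pro): 3 synonymous substitutions.
Total: 3 + 1 + 3 = 7.

7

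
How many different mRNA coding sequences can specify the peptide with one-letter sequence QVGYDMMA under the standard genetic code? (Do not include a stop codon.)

512

Gln: 2 codons.
Val: 4 codons.
Gly: 4 codons.
Tyr: 2 codons.
Asp: 2 codons.
Met: 1 codon.
Met: 1 codon.
Ala: 4 codons.
2 × 4 × 4 × 2 × 2 × 1 × 1 × 4 = 512.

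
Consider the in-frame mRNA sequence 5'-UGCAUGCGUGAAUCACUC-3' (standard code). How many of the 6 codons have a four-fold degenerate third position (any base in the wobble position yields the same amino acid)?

Codon 1 UGC (Cys): third position 2-fold.
Codon 2 AUG (Met): third position 1-fold.
Codon 3 CGU (Arg): third position 4-fold.
Codon 4 GAA (Glu): third position 2-fold.
Codon 5 UCA (Ser): third position 4-fold.
Codon 6 CUC (Leu): third position 4-fold.
Four-fold degenerate third positions: 3.

3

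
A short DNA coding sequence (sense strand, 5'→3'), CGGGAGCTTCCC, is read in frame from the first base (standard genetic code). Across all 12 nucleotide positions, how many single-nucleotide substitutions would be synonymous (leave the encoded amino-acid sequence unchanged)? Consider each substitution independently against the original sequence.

11

Codon 1 (CGG, Arg): 4 synonymous substitutions.
Codon 2 (GAG, Glu): 1 synonymous substitution.
Codon 3 (CTT, Leu): 3 synonymous substitutions.
Codon 4 (CCC, Pro): 3 synonymous substitutions.
Total: 4 + 1 + 3 + 3 = 11.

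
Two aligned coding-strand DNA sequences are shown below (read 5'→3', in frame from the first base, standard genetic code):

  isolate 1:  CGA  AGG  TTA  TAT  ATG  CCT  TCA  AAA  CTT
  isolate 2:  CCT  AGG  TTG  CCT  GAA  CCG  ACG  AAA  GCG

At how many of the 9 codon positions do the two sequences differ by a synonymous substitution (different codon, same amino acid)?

2

Codon 1: CGA Arg / CCT Pro — nonsynonymous.
Codon 2: AGG Arg / AGG Arg — identical.
Codon 3: TTA Leu / TTG Leu — synonymous.
Codon 4: TAT Tyr / CCT Pro — nonsynonymous.
Codon 5: ATG Met / GAA Glu — nonsynonymous.
Codon 6: CCT Pro / CCG Pro — synonymous.
Codon 7: TCA Ser / ACG Thr — nonsynonymous.
Codon 8: AAA Lys / AAA Lys — identical.
Codon 9: CTT Leu / GCG Ala — nonsynonymous.
Synonymous differences: 2.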